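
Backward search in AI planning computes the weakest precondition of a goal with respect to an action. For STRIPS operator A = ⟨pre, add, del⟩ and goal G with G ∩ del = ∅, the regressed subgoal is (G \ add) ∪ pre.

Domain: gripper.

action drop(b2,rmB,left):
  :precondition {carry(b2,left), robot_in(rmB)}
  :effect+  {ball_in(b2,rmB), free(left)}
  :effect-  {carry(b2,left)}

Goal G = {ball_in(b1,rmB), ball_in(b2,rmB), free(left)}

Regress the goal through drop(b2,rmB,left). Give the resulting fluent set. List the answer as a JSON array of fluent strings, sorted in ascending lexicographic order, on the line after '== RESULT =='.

Compute (G \ add) ∪ pre:
  G ∩ del = {}  (empty — regression defined)
  G \ add = {ball_in(b1,rmB), ball_in(b2,rmB), free(left)} \ {ball_in(b2,rmB), free(left)} = {ball_in(b1,rmB)}
  ∪ pre   = {ball_in(b1,rmB)} ∪ {carry(b2,left), robot_in(rmB)}
          = {ball_in(b1,rmB), carry(b2,left), robot_in(rmB)}

== RESULT ==
["ball_in(b1,rmB)", "carry(b2,left)", "robot_in(rmB)"]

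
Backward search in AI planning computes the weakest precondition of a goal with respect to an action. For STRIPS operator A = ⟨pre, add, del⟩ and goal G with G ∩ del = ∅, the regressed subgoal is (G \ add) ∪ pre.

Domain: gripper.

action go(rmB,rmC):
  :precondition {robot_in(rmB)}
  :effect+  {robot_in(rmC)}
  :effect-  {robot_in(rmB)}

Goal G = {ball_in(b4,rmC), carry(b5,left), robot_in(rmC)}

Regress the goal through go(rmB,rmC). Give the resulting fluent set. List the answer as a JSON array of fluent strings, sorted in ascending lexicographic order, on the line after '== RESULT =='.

Regress:
  G ∩ del = {}  (empty — regression defined)
  G \ add = {ball_in(b4,rmC), carry(b5,left), robot_in(rmC)} \ {robot_in(rmC)} = {ball_in(b4,rmC), carry(b5,left)}
  ∪ pre   = {ball_in(b4,rmC), carry(b5,left)} ∪ {robot_in(rmB)}
          = {ball_in(b4,rmC), carry(b5,left), robot_in(rmB)}

== RESULT ==
["ball_in(b4,rmC)", "carry(b5,left)", "robot_in(rmB)"]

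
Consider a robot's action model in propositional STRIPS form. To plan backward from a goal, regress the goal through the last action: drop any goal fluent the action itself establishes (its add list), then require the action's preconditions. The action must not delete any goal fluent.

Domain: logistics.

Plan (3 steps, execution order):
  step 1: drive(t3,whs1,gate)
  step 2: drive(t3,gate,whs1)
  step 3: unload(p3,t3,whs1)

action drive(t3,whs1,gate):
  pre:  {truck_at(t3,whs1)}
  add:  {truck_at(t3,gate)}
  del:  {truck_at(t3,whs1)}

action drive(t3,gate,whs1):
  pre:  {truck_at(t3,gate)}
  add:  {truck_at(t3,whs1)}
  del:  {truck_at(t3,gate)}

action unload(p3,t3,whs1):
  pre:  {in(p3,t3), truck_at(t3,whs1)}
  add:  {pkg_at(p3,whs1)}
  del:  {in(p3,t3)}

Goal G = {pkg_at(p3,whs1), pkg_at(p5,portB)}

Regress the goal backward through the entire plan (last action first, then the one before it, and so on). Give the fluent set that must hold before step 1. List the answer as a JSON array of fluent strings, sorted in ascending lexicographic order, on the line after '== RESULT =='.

Work backward from the goal:
  through step 3 (unload(p3,t3,whs1)): drop {pkg_at(p3,whs1)}, keep {pkg_at(p5,portB)}, require {in(p3,t3), truck_at(t3,whs1)}
    → {in(p3,t3), pkg_at(p5,portB), truck_at(t3,whs1)}
  through step 2 (drive(t3,gate,whs1)): drop {truck_at(t3,whs1)}, keep {in(p3,t3), pkg_at(p5,portB)}, require {truck_at(t3,gate)}
    → {in(p3,t3), pkg_at(p5,portB), truck_at(t3,gate)}
  through step 1 (drive(t3,whs1,gate)): drop {truck_at(t3,gate)}, keep {in(p3,t3), pkg_at(p5,portB)}, require {truck_at(t3,whs1)}
    → {in(p3,t3), pkg_at(p5,portB), truck_at(t3,whs1)}

== RESULT ==
["in(p3,t3)", "pkg_at(p5,portB)", "truck_at(t3,whs1)"]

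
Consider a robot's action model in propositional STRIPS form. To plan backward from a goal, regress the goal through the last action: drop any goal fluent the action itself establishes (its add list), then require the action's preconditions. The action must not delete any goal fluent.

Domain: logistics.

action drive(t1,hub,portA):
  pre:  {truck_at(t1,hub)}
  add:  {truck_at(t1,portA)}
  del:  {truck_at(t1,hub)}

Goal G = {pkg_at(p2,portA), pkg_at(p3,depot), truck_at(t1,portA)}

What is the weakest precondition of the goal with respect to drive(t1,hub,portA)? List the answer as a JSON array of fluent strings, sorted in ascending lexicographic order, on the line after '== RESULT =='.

Regress:
  G ∩ del = {}  (empty — regression defined)
  G \ add = {pkg_at(p2,portA), pkg_at(p3,depot), truck_at(t1,portA)} \ {truck_at(t1,portA)} = {pkg_at(p2,portA), pkg_at(p3,depot)}
  ∪ pre   = {pkg_at(p2,portA), pkg_at(p3,depot)} ∪ {truck_at(t1,hub)}
          = {pkg_at(p2,portA), pkg_at(p3,depot), truck_at(t1,hub)}

== RESULT ==
["pkg_at(p2,portA)", "pkg_at(p3,depot)", "truck_at(t1,hub)"]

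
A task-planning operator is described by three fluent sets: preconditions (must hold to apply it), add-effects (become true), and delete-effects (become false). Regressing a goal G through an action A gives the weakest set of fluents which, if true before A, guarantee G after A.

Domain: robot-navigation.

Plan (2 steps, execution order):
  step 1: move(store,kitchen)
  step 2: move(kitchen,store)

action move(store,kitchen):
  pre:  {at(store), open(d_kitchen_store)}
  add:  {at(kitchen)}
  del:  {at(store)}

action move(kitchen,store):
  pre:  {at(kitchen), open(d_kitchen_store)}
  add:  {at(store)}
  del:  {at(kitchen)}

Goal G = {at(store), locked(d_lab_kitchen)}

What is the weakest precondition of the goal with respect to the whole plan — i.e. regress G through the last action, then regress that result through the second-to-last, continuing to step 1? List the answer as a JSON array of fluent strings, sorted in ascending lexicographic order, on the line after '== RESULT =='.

Work backward from the goal:
  through step 2 (move(kitchen,store)): drop {at(store)}, keep {locked(d_lab_kitchen)}, require {at(kitchen), open(d_kitchen_store)}
    → {at(kitchen), locked(d_lab_kitchen), open(d_kitchen_store)}
  through step 1 (move(store,kitchen)): drop {at(kitchen)}, keep {locked(d_lab_kitchen), open(d_kitchen_store)}, require {at(store), open(d_kitchen_store)}
    → {at(store), locked(d_lab_kitchen), open(d_kitchen_store)}

== RESULT ==
["at(store)", "locked(d_lab_kitchen)", "open(d_kitchen_store)"]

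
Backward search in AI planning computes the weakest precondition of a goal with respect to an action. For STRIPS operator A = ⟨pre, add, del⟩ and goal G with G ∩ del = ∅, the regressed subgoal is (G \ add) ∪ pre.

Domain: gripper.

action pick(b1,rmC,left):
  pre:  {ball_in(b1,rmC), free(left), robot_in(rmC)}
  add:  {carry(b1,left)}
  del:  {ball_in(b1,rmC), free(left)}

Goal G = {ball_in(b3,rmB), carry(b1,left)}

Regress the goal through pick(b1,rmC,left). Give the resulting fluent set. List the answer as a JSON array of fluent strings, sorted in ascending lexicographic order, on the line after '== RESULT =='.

Regress:
  G ∩ del = {}  (empty — regression defined)
  G \ add = {ball_in(b3,rmB), carry(b1,left)} \ {carry(b1,left)} = {ball_in(b3,rmB)}
  ∪ pre   = {ball_in(b3,rmB)} ∪ {ball_in(b1,rmC), free(left), robot_in(rmC)}
          = {ball_in(b1,rmC), ball_in(b3,rmB), free(left), robot_in(rmC)}

== RESULT ==
["ball_in(b1,rmC)", "ball_in(b3,rmB)", "free(left)", "robot_in(rmC)"]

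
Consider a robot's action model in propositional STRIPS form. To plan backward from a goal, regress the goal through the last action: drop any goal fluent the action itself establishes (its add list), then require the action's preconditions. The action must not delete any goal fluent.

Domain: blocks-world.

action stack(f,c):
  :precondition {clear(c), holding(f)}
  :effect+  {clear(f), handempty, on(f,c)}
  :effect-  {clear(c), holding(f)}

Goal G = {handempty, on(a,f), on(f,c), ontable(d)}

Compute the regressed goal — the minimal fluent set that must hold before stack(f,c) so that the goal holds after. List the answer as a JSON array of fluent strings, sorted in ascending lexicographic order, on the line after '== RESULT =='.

Compute (G \ add) ∪ pre:
  G ∩ del = {}  (empty — regression defined)
  G \ add = {handempty, on(a,f), on(f,c), ontable(d)} \ {clear(f), handempty, on(f,c)} = {on(a,f), ontable(d)}
  ∪ pre   = {on(a,f), ontable(d)} ∪ {clear(c), holding(f)}
          = {clear(c), holding(f), on(a,f), ontable(d)}

== RESULT ==
["clear(c)", "holding(f)", "on(a,f)", "ontable(d)"]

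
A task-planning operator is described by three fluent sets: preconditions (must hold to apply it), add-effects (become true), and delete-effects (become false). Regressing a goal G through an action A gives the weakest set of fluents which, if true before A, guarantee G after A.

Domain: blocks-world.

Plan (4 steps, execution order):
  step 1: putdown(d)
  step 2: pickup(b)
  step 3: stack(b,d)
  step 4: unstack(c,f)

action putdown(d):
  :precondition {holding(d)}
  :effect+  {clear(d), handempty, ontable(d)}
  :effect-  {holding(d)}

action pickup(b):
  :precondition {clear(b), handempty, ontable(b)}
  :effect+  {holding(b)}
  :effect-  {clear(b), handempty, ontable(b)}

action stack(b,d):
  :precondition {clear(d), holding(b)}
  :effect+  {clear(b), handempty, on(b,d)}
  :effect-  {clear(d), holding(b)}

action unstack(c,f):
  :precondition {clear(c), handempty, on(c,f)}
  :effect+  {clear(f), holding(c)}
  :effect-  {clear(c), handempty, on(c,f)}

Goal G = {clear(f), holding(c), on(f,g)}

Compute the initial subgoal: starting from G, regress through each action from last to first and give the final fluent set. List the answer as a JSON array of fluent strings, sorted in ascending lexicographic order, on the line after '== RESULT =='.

Work backward from the goal:
  through step 4 (unstack(c,f)): drop {clear(f), holding(c)}, keep {on(f,g)}, require {clear(c), handempty, on(c,f)}
    → {clear(c), handempty, on(c,f), on(f,g)}
  through step 3 (stack(b,d)): drop {handempty}, keep {clear(c), on(c,f), on(f,g)}, require {clear(d), holding(b)}
    → {clear(c), clear(d), holding(b), on(c,f), on(f,g)}
  through step 2 (pickup(b)): drop {holding(b)}, keep {clear(c), clear(d), on(c,f), on(f,g)}, require {clear(b), handempty, ontable(b)}
    → {clear(b), clear(c), clear(d), handempty, on(c,f), on(f,g), ontable(b)}
  through step 1 (putdown(d)): drop {clear(d), handempty}, keep {clear(b), clear(c), on(c,f), on(f,g), ontable(b)}, require {holding(d)}
    → {clear(b), clear(c), holding(d), on(c,f), on(f,g), ontable(b)}

== RESULT ==
["clear(b)", "clear(c)", "holding(d)", "on(c,f)", "on(f,g)", "ontable(b)"]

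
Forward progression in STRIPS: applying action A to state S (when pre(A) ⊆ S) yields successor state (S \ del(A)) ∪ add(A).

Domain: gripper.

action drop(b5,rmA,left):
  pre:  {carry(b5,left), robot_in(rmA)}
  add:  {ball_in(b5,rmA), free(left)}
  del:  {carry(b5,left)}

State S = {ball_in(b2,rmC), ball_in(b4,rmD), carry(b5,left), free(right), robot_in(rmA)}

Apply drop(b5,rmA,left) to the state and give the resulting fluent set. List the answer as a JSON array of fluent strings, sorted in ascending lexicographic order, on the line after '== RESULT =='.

Compute (S \ del) ∪ add:
  pre ⊆ S: {carry(b5,left), robot_in(rmA)} ⊆ S  — applicable
  S \ del = {ball_in(b2,rmC), ball_in(b4,rmD), free(right), robot_in(rmA)}
  ∪ add   = {ball_in(b2,rmC), ball_in(b4,rmD), ball_in(b5,rmA), free(left), free(right), robot_in(rmA)}

== RESULT ==
["ball_in(b2,rmC)", "ball_in(b4,rmD)", "ball_in(b5,rmA)", "free(left)", "free(right)", "robot_in(rmA)"]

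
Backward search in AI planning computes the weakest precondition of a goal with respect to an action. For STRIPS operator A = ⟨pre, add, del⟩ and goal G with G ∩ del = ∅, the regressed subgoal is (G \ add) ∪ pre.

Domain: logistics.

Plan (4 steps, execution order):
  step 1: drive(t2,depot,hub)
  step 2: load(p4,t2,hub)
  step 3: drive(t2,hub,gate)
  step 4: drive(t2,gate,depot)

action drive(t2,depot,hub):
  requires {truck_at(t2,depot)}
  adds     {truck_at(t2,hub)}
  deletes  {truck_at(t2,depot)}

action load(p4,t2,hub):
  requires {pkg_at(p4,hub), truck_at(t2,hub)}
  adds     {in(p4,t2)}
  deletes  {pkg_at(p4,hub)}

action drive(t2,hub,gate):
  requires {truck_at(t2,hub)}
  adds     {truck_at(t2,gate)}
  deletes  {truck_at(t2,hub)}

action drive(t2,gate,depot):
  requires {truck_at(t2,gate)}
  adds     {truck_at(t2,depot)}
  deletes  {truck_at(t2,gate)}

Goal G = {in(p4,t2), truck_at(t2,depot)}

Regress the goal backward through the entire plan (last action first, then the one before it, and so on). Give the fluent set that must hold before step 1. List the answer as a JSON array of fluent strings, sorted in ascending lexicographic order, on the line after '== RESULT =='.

Regress step by step:
  through step 4 (drive(t2,gate,depot)): drop {truck_at(t2,depot)}, keep {in(p4,t2)}, require {truck_at(t2,gate)}
    → {in(p4,t2), truck_at(t2,gate)}
  through step 3 (drive(t2,hub,gate)): drop {truck_at(t2,gate)}, keep {in(p4,t2)}, require {truck_at(t2,hub)}
    → {in(p4,t2), truck_at(t2,hub)}
  through step 2 (load(p4,t2,hub)): drop {in(p4,t2)}, keep {truck_at(t2,hub)}, require {pkg_at(p4,hub), truck_at(t2,hub)}
    → {pkg_at(p4,hub), truck_at(t2,hub)}
  through step 1 (drive(t2,depot,hub)): drop {truck_at(t2,hub)}, keep {pkg_at(p4,hub)}, require {truck_at(t2,depot)}
    → {pkg_at(p4,hub), truck_at(t2,depot)}

== RESULT ==
["pkg_at(p4,hub)", "truck_at(t2,depot)"]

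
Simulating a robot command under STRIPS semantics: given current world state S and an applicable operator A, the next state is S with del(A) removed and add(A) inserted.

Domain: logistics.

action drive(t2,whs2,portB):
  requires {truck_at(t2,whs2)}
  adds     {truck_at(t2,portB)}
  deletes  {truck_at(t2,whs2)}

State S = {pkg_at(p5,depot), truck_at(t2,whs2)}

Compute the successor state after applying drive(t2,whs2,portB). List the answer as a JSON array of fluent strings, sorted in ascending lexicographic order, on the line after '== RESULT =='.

Compute (S \ del) ∪ add:
  pre ⊆ S: {truck_at(t2,whs2)} ⊆ S  — applicable
  S \ del = {pkg_at(p5,depot)}
  ∪ add   = {pkg_at(p5,depot), truck_at(t2,portB)}

== RESULT ==
["pkg_at(p5,depot)", "truck_at(t2,portB)"]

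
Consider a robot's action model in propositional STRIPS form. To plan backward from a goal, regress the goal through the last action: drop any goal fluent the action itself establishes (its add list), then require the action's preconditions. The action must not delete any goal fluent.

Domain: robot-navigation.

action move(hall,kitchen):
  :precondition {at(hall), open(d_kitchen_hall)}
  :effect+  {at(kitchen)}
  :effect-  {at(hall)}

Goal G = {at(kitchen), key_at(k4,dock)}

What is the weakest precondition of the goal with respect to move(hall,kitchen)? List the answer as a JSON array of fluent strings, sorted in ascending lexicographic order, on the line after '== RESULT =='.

Compute (G \ add) ∪ pre:
  G ∩ del = {}  (empty — regression defined)
  G \ add = {at(kitchen), key_at(k4,dock)} \ {at(kitchen)} = {key_at(k4,dock)}
  ∪ pre   = {key_at(k4,dock)} ∪ {at(hall), open(d_kitchen_hall)}
          = {at(hall), key_at(k4,dock), open(d_kitchen_hall)}

== RESULT ==
["at(hall)", "key_at(k4,dock)", "open(d_kitchen_hall)"]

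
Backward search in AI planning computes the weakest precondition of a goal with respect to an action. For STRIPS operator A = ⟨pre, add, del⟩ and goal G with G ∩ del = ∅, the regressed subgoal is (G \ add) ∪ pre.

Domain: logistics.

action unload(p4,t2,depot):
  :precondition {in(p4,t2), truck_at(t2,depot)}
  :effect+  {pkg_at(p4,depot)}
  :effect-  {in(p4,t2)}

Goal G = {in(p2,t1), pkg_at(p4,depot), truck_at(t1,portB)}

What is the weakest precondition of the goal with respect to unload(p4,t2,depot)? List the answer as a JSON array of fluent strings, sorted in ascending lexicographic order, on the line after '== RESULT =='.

Regress:
  G ∩ del = {}  (empty — regression defined)
  G \ add = {in(p2,t1), pkg_at(p4,depot), truck_at(t1,portB)} \ {pkg_at(p4,depot)} = {in(p2,t1), truck_at(t1,portB)}
  ∪ pre   = {in(p2,t1), truck_at(t1,portB)} ∪ {in(p4,t2), truck_at(t2,depot)}
          = {in(p2,t1), in(p4,t2), truck_at(t1,portB), truck_at(t2,depot)}

== RESULT ==
["in(p2,t1)", "in(p4,t2)", "truck_at(t1,portB)", "truck_at(t2,depot)"]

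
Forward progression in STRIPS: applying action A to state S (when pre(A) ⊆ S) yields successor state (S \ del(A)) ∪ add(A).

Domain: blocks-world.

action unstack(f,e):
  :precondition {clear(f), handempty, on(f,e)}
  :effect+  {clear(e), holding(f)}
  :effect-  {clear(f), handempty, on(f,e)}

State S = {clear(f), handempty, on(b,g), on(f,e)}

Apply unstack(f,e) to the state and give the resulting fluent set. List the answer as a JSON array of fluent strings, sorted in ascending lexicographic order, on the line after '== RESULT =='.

Progress:
  pre ⊆ S: {clear(f), handempty, on(f,e)} ⊆ S  — applicable
  S \ del = {on(b,g)}
  ∪ add   = {clear(e), holding(f), on(b,g)}

== RESULT ==
["clear(e)", "holding(f)", "on(b,g)"]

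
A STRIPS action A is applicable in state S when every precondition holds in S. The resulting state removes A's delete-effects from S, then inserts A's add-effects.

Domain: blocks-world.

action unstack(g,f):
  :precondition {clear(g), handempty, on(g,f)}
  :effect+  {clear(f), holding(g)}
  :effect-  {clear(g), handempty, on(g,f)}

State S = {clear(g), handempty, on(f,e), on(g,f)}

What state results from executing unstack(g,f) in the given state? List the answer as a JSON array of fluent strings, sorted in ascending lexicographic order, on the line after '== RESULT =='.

Progress:
  pre ⊆ S: {clear(g), handempty, on(g,f)} ⊆ S  — applicable
  S \ del = {on(f,e)}
  ∪ add   = {clear(f), holding(g), on(f,e)}

== RESULT ==
["clear(f)", "holding(g)", "on(f,e)"]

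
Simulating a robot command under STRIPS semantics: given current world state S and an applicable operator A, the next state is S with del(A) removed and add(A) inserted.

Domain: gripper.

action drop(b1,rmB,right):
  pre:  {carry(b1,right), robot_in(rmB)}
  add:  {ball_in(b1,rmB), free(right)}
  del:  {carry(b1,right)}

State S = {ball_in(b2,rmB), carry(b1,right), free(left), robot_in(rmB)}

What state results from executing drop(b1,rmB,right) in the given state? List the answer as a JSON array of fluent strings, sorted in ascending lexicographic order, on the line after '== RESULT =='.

Progress:
  pre ⊆ S: {carry(b1,right), robot_in(rmB)} ⊆ S  — applicable
  S \ del = {ball_in(b2,rmB), free(left), robot_in(rmB)}
  ∪ add   = {ball_in(b1,rmB), ball_in(b2,rmB), free(left), free(right), robot_in(rmB)}

== RESULT ==
["ball_in(b1,rmB)", "ball_in(b2,rmB)", "free(left)", "free(right)", "robot_in(rmB)"]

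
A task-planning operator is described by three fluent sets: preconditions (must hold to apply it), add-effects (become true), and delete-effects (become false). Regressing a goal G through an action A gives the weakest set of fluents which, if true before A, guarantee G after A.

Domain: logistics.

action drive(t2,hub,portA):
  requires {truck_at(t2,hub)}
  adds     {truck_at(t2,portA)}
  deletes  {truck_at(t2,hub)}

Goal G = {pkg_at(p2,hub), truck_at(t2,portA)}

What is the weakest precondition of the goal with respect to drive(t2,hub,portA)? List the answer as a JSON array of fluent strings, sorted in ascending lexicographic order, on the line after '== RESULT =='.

Regress:
  G ∩ del = {}  (empty — regression defined)
  G \ add = {pkg_at(p2,hub), truck_at(t2,portA)} \ {truck_at(t2,portA)} = {pkg_at(p2,hub)}
  ∪ pre   = {pkg_at(p2,hub)} ∪ {truck_at(t2,hub)}
          = {pkg_at(p2,hub), truck_at(t2,hub)}

== RESULT ==
["pkg_at(p2,hub)", "truck_at(t2,hub)"]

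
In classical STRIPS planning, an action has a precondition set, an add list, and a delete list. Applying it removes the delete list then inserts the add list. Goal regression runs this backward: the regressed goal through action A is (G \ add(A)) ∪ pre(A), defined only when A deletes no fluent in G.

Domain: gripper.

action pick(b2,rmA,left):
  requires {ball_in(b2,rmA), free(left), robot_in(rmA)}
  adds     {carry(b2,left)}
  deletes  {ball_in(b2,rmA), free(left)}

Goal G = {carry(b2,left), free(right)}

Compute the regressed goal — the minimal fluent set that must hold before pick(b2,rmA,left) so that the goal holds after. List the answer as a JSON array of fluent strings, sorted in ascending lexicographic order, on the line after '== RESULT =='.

Compute (G \ add) ∪ pre:
  G ∩ del = {}  (empty — regression defined)
  G \ add = {carry(b2,left), free(right)} \ {carry(b2,left)} = {free(right)}
  ∪ pre   = {free(right)} ∪ {ball_in(b2,rmA), free(left), robot_in(rmA)}
          = {ball_in(b2,rmA), free(left), free(right), robot_in(rmA)}

== RESULT ==
["ball_in(b2,rmA)", "free(left)", "free(right)", "robot_in(rmA)"]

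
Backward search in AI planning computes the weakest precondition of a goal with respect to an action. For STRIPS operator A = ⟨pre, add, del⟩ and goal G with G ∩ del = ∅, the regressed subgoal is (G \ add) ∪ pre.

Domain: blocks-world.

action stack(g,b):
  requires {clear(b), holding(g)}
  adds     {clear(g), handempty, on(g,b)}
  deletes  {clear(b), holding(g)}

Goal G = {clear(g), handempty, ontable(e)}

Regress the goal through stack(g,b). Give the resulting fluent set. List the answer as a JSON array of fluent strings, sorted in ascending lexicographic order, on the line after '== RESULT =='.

Regress:
  G ∩ del = {}  (empty — regression defined)
  G \ add = {clear(g), handempty, ontable(e)} \ {clear(g), handempty, on(g,b)} = {ontable(e)}
  ∪ pre   = {ontable(e)} ∪ {clear(b), holding(g)}
          = {clear(b), holding(g), ontable(e)}

== RESULT ==
["clear(b)", "holding(g)", "ontable(e)"]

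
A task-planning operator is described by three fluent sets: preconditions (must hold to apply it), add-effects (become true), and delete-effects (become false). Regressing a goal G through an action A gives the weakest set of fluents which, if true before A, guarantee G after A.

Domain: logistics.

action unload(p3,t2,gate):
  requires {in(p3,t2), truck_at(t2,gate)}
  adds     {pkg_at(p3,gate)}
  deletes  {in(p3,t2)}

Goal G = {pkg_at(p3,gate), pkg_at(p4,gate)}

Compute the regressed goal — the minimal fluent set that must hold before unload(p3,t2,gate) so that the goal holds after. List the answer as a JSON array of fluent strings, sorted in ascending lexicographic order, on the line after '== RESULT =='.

Compute (G \ add) ∪ pre:
  G ∩ del = {}  (empty — regression defined)
  G \ add = {pkg_at(p3,gate), pkg_at(p4,gate)} \ {pkg_at(p3,gate)} = {pkg_at(p4,gate)}
  ∪ pre   = {pkg_at(p4,gate)} ∪ {in(p3,t2), truck_at(t2,gate)}
          = {in(p3,t2), pkg_at(p4,gate), truck_at(t2,gate)}

== RESULT ==
["in(p3,t2)", "pkg_at(p4,gate)", "truck_at(t2,gate)"]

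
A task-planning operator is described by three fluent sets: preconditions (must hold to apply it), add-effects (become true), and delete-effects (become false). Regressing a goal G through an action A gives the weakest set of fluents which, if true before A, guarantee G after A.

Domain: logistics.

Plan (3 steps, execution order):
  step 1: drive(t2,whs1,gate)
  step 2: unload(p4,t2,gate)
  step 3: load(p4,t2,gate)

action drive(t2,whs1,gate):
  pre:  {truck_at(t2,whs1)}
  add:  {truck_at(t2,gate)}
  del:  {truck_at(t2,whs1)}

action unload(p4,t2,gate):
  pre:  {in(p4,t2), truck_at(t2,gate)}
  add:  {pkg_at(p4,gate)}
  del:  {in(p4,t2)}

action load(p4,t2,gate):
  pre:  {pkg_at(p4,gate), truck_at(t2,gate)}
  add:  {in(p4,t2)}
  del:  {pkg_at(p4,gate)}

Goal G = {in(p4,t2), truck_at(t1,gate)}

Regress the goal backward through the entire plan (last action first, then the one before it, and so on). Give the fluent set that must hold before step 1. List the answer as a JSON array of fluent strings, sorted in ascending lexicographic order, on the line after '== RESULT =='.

Work backward from the goal:
  through step 3 (load(p4,t2,gate)): drop {in(p4,t2)}, keep {truck_at(t1,gate)}, require {pkg_at(p4,gate), truck_at(t2,gate)}
    → {pkg_at(p4,gate), truck_at(t1,gate), truck_at(t2,gate)}
  through step 2 (unload(p4,t2,gate)): drop {pkg_at(p4,gate)}, keep {truck_at(t1,gate), truck_at(t2,gate)}, require {in(p4,t2), truck_at(t2,gate)}
    → {in(p4,t2), truck_at(t1,gate), truck_at(t2,gate)}
  through step 1 (drive(t2,whs1,gate)): drop {truck_at(t2,gate)}, keep {in(p4,t2), truck_at(t1,gate)}, require {truck_at(t2,whs1)}
    → {in(p4,t2), truck_at(t1,gate), truck_at(t2,whs1)}

== RESULT ==
["in(p4,t2)", "truck_at(t1,gate)", "truck_at(t2,whs1)"]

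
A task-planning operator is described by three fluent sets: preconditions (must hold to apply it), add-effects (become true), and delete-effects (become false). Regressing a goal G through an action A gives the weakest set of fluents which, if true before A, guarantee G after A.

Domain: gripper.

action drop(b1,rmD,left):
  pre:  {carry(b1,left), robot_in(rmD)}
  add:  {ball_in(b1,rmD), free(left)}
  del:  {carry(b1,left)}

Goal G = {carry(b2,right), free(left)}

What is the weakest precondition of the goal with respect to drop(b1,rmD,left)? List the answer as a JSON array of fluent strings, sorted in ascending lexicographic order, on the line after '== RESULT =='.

Regress:
  G ∩ del = {}  (empty — regression defined)
  G \ add = {carry(b2,right), free(left)} \ {ball_in(b1,rmD), free(left)} = {carry(b2,right)}
  ∪ pre   = {carry(b2,right)} ∪ {carry(b1,left), robot_in(rmD)}
          = {carry(b1,left), carry(b2,right), robot_in(rmD)}

== RESULT ==
["carry(b1,left)", "carry(b2,right)", "robot_in(rmD)"]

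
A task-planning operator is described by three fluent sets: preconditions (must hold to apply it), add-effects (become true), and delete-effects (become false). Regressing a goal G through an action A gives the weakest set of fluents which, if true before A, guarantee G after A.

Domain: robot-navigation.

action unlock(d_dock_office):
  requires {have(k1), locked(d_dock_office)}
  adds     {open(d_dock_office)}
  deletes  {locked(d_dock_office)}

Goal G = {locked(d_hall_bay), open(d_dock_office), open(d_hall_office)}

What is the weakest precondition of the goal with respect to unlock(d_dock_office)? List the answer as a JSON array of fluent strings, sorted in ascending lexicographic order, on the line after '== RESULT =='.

Regress:
  G ∩ del = {}  (empty — regression defined)
  G \ add = {locked(d_hall_bay), open(d_dock_office), open(d_hall_office)} \ {open(d_dock_office)} = {locked(d_hall_bay), open(d_hall_office)}
  ∪ pre   = {locked(d_hall_bay), open(d_hall_office)} ∪ {have(k1), locked(d_dock_office)}
          = {have(k1), locked(d_dock_office), locked(d_hall_bay), open(d_hall_office)}

== RESULT ==
["have(k1)", "locked(d_dock_office)", "locked(d_hall_bay)", "open(d_hall_office)"]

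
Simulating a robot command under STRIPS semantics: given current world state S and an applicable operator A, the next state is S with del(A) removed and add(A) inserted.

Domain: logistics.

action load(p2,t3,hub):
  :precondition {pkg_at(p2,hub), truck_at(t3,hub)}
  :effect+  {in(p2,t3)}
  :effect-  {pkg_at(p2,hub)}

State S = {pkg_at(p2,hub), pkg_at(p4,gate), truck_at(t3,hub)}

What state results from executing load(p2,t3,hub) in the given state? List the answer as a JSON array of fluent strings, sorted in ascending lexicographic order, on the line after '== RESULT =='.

Progress:
  pre ⊆ S: {pkg_at(p2,hub), truck_at(t3,hub)} ⊆ S  — applicable
  S \ del = {pkg_at(p4,gate), truck_at(t3,hub)}
  ∪ add   = {in(p2,t3), pkg_at(p4,gate), truck_at(t3,hub)}

== RESULT ==
["in(p2,t3)", "pkg_at(p4,gate)", "truck_at(t3,hub)"]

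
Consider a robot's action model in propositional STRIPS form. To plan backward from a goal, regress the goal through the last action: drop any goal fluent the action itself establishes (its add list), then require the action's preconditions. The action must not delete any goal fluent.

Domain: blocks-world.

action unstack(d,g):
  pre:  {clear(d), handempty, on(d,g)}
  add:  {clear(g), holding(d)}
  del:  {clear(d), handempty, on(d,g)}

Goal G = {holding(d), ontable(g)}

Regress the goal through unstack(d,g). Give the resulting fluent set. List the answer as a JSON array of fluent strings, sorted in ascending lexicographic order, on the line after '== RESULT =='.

Compute (G \ add) ∪ pre:
  G ∩ del = {}  (empty — regression defined)
  G \ add = {holding(d), ontable(g)} \ {clear(g), holding(d)} = {ontable(g)}
  ∪ pre   = {ontable(g)} ∪ {clear(d), handempty, on(d,g)}
          = {clear(d), handempty, on(d,g), ontable(g)}

== RESULT ==
["clear(d)", "handempty", "on(d,g)", "ontable(g)"]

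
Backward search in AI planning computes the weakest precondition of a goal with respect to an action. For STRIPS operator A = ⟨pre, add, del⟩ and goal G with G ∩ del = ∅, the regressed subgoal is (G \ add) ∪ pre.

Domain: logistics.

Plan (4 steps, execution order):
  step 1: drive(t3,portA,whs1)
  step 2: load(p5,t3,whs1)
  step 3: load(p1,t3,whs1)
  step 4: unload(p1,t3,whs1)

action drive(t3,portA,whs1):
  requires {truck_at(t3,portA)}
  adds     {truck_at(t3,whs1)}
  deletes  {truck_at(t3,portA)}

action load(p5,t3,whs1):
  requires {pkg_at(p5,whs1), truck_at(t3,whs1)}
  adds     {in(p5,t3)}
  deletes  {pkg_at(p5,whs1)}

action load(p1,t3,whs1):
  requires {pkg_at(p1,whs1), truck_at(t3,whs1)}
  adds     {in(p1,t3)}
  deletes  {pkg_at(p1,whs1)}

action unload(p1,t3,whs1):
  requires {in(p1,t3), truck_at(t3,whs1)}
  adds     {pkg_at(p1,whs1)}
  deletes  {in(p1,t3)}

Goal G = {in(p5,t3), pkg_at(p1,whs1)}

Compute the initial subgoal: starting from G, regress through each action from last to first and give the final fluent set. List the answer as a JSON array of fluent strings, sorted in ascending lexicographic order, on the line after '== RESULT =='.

Work backward from the goal:
  through step 4 (unload(p1,t3,whs1)): drop {pkg_at(p1,whs1)}, keep {in(p5,t3)}, require {in(p1,t3), truck_at(t3,whs1)}
    → {in(p1,t3), in(p5,t3), truck_at(t3,whs1)}
  through step 3 (load(p1,t3,whs1)): drop {in(p1,t3)}, keep {in(p5,t3), truck_at(t3,whs1)}, require {pkg_at(p1,whs1), truck_at(t3,whs1)}
    → {in(p5,t3), pkg_at(p1,whs1), truck_at(t3,whs1)}
  through step 2 (load(p5,t3,whs1)): drop {in(p5,t3)}, keep {pkg_at(p1,whs1), truck_at(t3,whs1)}, require {pkg_at(p5,whs1), truck_at(t3,whs1)}
    → {pkg_at(p1,whs1), pkg_at(p5,whs1), truck_at(t3,whs1)}
  through step 1 (drive(t3,portA,whs1)): drop {truck_at(t3,whs1)}, keep {pkg_at(p1,whs1), pkg_at(p5,whs1)}, require {truck_at(t3,portA)}
    → {pkg_at(p1,whs1), pkg_at(p5,whs1), truck_at(t3,portA)}

== RESULT ==
["pkg_at(p1,whs1)", "pkg_at(p5,whs1)", "truck_at(t3,portA)"]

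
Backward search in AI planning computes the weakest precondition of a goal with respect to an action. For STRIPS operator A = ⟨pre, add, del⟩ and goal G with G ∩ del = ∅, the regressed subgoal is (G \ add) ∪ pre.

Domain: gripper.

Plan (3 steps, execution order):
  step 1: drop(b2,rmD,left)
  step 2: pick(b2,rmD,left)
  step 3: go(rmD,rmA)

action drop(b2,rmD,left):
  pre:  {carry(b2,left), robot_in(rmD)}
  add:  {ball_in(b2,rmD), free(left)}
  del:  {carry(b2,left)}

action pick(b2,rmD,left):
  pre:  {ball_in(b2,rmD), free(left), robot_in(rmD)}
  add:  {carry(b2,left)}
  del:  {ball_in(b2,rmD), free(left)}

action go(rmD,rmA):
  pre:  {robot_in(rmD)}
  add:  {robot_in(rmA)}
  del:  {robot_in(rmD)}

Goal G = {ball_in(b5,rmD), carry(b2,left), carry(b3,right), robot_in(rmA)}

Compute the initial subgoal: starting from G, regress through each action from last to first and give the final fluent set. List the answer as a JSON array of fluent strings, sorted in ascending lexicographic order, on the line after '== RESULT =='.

Regress step by step:
  through step 3 (go(rmD,rmA)): drop {robot_in(rmA)}, keep {ball_in(b5,rmD), carry(b2,left), carry(b3,right)}, require {robot_in(rmD)}
    → {ball_in(b5,rmD), carry(b2,left), carry(b3,right), robot_in(rmD)}
  through step 2 (pick(b2,rmD,left)): drop {carry(b2,left)}, keep {ball_in(b5,rmD), carry(b3,right), robot_in(rmD)}, require {ball_in(b2,rmD), free(left), robot_in(rmD)}
    → {ball_in(b2,rmD), ball_in(b5,rmD), carry(b3,right), free(left), robot_in(rmD)}
  through step 1 (drop(b2,rmD,left)): drop {ball_in(b2,rmD), free(left)}, keep {ball_in(b5,rmD), carry(b3,right), robot_in(rmD)}, require {carry(b2,left), robot_in(rmD)}
    → {ball_in(b5,rmD), carry(b2,left), carry(b3,right), robot_in(rmD)}

== RESULT ==
["ball_in(b5,rmD)", "carry(b2,left)", "carry(b3,right)", "robot_in(rmD)"]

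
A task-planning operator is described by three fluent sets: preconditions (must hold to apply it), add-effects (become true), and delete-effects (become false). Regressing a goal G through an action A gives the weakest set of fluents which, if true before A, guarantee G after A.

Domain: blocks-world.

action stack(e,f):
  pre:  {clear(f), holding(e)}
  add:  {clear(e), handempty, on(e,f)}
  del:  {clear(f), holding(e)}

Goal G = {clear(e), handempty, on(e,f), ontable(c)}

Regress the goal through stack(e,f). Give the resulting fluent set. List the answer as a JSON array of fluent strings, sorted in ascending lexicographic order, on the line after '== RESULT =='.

Regress:
  G ∩ del = {}  (empty — regression defined)
  G \ add = {clear(e), handempty, on(e,f), ontable(c)} \ {clear(e), handempty, on(e,f)} = {ontable(c)}
  ∪ pre   = {ontable(c)} ∪ {clear(f), holding(e)}
          = {clear(f), holding(e), ontable(c)}

== RESULT ==
["clear(f)", "holding(e)", "ontable(c)"]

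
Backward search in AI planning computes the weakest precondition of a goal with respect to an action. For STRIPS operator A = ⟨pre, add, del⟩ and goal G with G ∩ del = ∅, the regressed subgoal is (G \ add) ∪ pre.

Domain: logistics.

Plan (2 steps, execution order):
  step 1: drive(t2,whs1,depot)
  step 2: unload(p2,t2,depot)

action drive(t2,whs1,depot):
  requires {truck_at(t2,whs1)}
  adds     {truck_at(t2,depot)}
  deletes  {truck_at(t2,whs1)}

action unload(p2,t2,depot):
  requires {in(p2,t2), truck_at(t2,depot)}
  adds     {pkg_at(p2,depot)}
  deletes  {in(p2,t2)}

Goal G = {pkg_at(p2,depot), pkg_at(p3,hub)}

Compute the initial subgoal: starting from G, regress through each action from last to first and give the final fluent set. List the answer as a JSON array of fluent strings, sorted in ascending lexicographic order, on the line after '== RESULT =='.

Regress step by step:
  through step 2 (unload(p2,t2,depot)): drop {pkg_at(p2,depot)}, keep {pkg_at(p3,hub)}, require {in(p2,t2), truck_at(t2,depot)}
    → {in(p2,t2), pkg_at(p3,hub), truck_at(t2,depot)}
  through step 1 (drive(t2,whs1,depot)): drop {truck_at(t2,depot)}, keep {in(p2,t2), pkg_at(p3,hub)}, require {truck_at(t2,whs1)}
    → {in(p2,t2), pkg_at(p3,hub), truck_at(t2,whs1)}

== RESULT ==
["in(p2,t2)", "pkg_at(p3,hub)", "truck_at(t2,whs1)"]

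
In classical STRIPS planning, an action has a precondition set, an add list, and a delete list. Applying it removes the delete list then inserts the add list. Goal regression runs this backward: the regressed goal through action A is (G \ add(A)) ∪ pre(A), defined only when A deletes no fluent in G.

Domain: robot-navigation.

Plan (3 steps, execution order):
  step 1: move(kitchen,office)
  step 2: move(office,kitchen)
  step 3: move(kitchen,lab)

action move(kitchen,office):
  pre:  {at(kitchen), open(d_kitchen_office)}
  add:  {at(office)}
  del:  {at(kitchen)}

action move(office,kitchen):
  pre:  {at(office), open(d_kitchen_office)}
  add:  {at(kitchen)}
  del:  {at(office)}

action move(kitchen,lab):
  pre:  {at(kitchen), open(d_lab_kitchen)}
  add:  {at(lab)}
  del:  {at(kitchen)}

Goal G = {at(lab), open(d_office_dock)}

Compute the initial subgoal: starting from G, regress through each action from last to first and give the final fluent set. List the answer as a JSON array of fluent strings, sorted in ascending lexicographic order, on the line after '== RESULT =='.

Work backward from the goal:
  through step 3 (move(kitchen,lab)): drop {at(lab)}, keep {open(d_office_dock)}, require {at(kitchen), open(d_lab_kitchen)}
    → {at(kitchen), open(d_lab_kitchen), open(d_office_dock)}
  through step 2 (move(office,kitchen)): drop {at(kitchen)}, keep {open(d_lab_kitchen), open(d_office_dock)}, require {at(office), open(d_kitchen_office)}
    → {at(office), open(d_kitchen_office), open(d_lab_kitchen), open(d_office_dock)}
  through step 1 (move(kitchen,office)): drop {at(office)}, keep {open(d_kitchen_office), open(d_lab_kitchen), open(d_office_dock)}, require {at(kitchen), open(d_kitchen_office)}
    → {at(kitchen), open(d_kitchen_office), open(d_lab_kitchen), open(d_office_dock)}

== RESULT ==
["at(kitchen)", "open(d_kitchen_office)", "open(d_lab_kitchen)", "open(d_office_dock)"]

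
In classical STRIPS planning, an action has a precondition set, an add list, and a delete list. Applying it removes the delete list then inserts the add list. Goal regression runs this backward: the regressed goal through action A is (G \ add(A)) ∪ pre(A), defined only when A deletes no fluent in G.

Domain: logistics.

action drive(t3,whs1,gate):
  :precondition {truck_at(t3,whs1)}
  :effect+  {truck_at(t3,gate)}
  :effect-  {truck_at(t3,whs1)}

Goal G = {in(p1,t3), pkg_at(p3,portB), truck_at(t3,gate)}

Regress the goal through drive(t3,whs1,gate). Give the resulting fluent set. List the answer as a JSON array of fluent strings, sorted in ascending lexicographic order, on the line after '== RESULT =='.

Regress:
  G ∩ del = {}  (empty — regression defined)
  G \ add = {in(p1,t3), pkg_at(p3,portB), truck_at(t3,gate)} \ {truck_at(t3,gate)} = {in(p1,t3), pkg_at(p3,portB)}
  ∪ pre   = {in(p1,t3), pkg_at(p3,portB)} ∪ {truck_at(t3,whs1)}
          = {in(p1,t3), pkg_at(p3,portB), truck_at(t3,whs1)}

== RESULT ==
["in(p1,t3)", "pkg_at(p3,portB)", "truck_at(t3,whs1)"]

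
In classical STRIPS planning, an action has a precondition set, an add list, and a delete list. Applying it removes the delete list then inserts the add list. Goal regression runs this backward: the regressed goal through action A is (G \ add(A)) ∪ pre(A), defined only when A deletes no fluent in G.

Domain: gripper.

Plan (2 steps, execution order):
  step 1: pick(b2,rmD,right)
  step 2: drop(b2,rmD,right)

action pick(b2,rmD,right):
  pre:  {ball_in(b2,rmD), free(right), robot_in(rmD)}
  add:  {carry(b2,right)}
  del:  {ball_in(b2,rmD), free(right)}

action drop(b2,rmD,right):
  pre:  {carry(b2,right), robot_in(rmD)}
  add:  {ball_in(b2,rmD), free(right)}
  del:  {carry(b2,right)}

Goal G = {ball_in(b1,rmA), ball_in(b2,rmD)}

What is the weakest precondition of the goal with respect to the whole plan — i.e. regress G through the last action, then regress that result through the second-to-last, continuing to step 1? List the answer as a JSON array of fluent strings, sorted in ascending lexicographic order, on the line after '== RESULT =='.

Regress step by step:
  through step 2 (drop(b2,rmD,right)): drop {ball_in(b2,rmD)}, keep {ball_in(b1,rmA)}, require {carry(b2,right), robot_in(rmD)}
    → {ball_in(b1,rmA), carry(b2,right), robot_in(rmD)}
  through step 1 (pick(b2,rmD,right)): drop {carry(b2,right)}, keep {ball_in(b1,rmA), robot_in(rmD)}, require {ball_in(b2,rmD), free(right), robot_in(rmD)}
    → {ball_in(b1,rmA), ball_in(b2,rmD), free(right), robot_in(rmD)}

== RESULT ==
["ball_in(b1,rmA)", "ball_in(b2,rmD)", "free(right)", "robot_in(rmD)"]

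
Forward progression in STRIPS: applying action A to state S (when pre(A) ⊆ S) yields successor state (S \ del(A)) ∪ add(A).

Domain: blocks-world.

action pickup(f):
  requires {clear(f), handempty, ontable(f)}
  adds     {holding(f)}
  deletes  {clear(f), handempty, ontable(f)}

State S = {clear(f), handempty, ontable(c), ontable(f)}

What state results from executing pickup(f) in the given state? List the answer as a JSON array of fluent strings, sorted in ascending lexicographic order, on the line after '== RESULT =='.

Compute (S \ del) ∪ add:
  pre ⊆ S: {clear(f), handempty, ontable(f)} ⊆ S  — applicable
  S \ del = {ontable(c)}
  ∪ add   = {holding(f), ontable(c)}

== RESULT ==
["holding(f)", "ontable(c)"]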